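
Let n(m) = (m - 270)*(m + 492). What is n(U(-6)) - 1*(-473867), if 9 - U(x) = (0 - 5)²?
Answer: 337731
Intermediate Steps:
U(x) = -16 (U(x) = 9 - (0 - 5)² = 9 - 1*(-5)² = 9 - 1*25 = 9 - 25 = -16)
n(m) = (-270 + m)*(492 + m)
n(U(-6)) - 1*(-473867) = (-132840 + (-16)² + 222*(-16)) - 1*(-473867) = (-132840 + 256 - 3552) + 473867 = -136136 + 473867 = 337731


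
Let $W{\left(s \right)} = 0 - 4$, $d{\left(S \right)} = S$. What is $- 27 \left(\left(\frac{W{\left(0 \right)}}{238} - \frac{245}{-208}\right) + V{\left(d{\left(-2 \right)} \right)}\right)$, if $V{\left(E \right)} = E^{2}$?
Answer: $- \frac{3449169}{24752} \approx -139.35$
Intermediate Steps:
$W{\left(s \right)} = -4$ ($W{\left(s \right)} = 0 - 4 = -4$)
$- 27 \left(\left(\frac{W{\left(0 \right)}}{238} - \frac{245}{-208}\right) + V{\left(d{\left(-2 \right)} \right)}\right) = - 27 \left(\left(- \frac{4}{238} - \frac{245}{-208}\right) + \left(-2\right)^{2}\right) = - 27 \left(\left(\left(-4\right) \frac{1}{238} - - \frac{245}{208}\right) + 4\right) = - 27 \left(\left(- \frac{2}{119} + \frac{245}{208}\right) + 4\right) = - 27 \left(\frac{28739}{24752} + 4\right) = \left(-27\right) \frac{127747}{24752} = - \frac{3449169}{24752}$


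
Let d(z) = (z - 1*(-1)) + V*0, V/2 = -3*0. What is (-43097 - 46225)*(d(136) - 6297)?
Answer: 550223520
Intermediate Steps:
V = 0 (V = 2*(-3*0) = 2*0 = 0)
d(z) = 1 + z (d(z) = (z - 1*(-1)) + 0*0 = (z + 1) + 0 = (1 + z) + 0 = 1 + z)
(-43097 - 46225)*(d(136) - 6297) = (-43097 - 46225)*((1 + 136) - 6297) = -89322*(137 - 6297) = -89322*(-6160) = 550223520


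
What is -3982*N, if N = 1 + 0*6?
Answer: -3982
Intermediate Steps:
N = 1 (N = 1 + 0 = 1)
-3982*N = -3982*1 = -3982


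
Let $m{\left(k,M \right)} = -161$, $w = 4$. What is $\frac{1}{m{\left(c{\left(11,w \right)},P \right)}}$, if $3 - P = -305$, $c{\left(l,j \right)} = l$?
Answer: $- \frac{1}{161} \approx -0.0062112$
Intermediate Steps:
$P = 308$ ($P = 3 - -305 = 3 + 305 = 308$)
$\frac{1}{m{\left(c{\left(11,w \right)},P \right)}} = \frac{1}{-161} = - \frac{1}{161}$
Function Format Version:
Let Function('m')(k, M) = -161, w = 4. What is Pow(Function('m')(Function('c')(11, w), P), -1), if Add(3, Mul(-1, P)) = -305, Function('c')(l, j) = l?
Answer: Rational(-1, 161) ≈ -0.0062112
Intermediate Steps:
P = 308 (P = Add(3, Mul(-1, -305)) = Add(3, 305) = 308)
Pow(Function('m')(Function('c')(11, w), P), -1) = Pow(-161, -1) = Rational(-1, 161)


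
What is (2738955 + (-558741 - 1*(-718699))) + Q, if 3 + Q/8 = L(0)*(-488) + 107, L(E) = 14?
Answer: 2845089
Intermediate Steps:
Q = -53824 (Q = -24 + 8*(14*(-488) + 107) = -24 + 8*(-6832 + 107) = -24 + 8*(-6725) = -24 - 53800 = -53824)
(2738955 + (-558741 - 1*(-718699))) + Q = (2738955 + (-558741 - 1*(-718699))) - 53824 = (2738955 + (-558741 + 718699)) - 53824 = (2738955 + 159958) - 53824 = 2898913 - 53824 = 2845089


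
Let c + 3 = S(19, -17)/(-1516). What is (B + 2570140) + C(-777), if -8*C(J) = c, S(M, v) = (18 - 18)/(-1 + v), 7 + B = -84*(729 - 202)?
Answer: 20206923/8 ≈ 2.5259e+6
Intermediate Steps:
B = -44275 (B = -7 - 84*(729 - 202) = -7 - 84*527 = -7 - 44268 = -44275)
S(M, v) = 0 (S(M, v) = 0/(-1 + v) = 0)
c = -3 (c = -3 + 0/(-1516) = -3 + 0*(-1/1516) = -3 + 0 = -3)
C(J) = 3/8 (C(J) = -⅛*(-3) = 3/8)
(B + 2570140) + C(-777) = (-44275 + 2570140) + 3/8 = 2525865 + 3/8 = 20206923/8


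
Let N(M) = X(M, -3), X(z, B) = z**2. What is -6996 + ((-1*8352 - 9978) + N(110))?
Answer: -13226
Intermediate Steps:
N(M) = M**2
-6996 + ((-1*8352 - 9978) + N(110)) = -6996 + ((-1*8352 - 9978) + 110**2) = -6996 + ((-8352 - 9978) + 12100) = -6996 + (-18330 + 12100) = -6996 - 6230 = -13226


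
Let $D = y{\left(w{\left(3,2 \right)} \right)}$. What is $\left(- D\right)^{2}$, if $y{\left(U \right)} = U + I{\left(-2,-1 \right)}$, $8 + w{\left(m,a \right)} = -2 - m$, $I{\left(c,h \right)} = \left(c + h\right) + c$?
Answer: $324$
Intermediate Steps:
$I{\left(c,h \right)} = h + 2 c$
$w{\left(m,a \right)} = -10 - m$ ($w{\left(m,a \right)} = -8 - \left(2 + m\right) = -10 - m$)
$y{\left(U \right)} = -5 + U$ ($y{\left(U \right)} = U + \left(-1 + 2 \left(-2\right)\right) = U - 5 = -5 + U$)
$D = -18$ ($D = -5 - 13 = -18$)
$\left(- D\right)^{2} = \left(\left(-1\right) \left(-18\right)\right)^{2} = 18^{2} = 324$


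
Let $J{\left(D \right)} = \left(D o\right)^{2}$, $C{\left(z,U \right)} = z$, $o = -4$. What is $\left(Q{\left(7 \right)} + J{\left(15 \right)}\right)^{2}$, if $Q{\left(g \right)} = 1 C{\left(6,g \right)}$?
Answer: $13003236$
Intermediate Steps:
$Q{\left(g \right)} = 6$ ($Q{\left(g \right)} = 1 \cdot 6 = 6$)
$J{\left(D \right)} = 16 D^{2}$ ($J{\left(D \right)} = \left(D \left(-4\right)\right)^{2} = \left(- 4 D\right)^{2} = 16 D^{2}$)
$\left(Q{\left(7 \right)} + J{\left(15 \right)}\right)^{2} = \left(6 + 16 \cdot 15^{2}\right)^{2} = \left(6 + 16 \cdot 225\right)^{2} = \left(6 + 3600\right)^{2} = 3606^{2} = 13003236$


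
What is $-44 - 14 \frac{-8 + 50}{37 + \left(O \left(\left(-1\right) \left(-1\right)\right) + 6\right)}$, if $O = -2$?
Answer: $- \frac{2392}{41} \approx -58.341$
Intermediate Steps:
$-44 - 14 \frac{-8 + 50}{37 + \left(O \left(\left(-1\right) \left(-1\right)\right) + 6\right)} = -44 - 14 \frac{-8 + 50}{37 + \left(- 2 \left(\left(-1\right) \left(-1\right)\right) + 6\right)} = -44 - 14 \frac{42}{37 + \left(\left(-2\right) 1 + 6\right)} = -44 - 14 \frac{42}{37 + \left(-2 + 6\right)} = -44 - 14 \frac{42}{37 + 4} = -44 - 14 \cdot \frac{42}{41} = -44 - 14 \cdot 42 \cdot \frac{1}{41} = -44 - \frac{588}{41} = - \frac{2392}{41}$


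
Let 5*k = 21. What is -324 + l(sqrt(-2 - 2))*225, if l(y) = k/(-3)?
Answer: -639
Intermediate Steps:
k = 21/5 (k = (1/5)*21 = 21/5 ≈ 4.2000)
l(y) = -7/5 (l(y) = (21/5)/(-3) = (21/5)*(-1/3) = -7/5)
-324 + l(sqrt(-2 - 2))*225 = -324 - 7/5*225 = -324 - 315 = -639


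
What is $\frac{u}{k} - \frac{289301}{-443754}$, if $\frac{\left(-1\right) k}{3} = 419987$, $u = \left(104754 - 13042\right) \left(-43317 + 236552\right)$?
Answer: $- \frac{2621276607298673}{186370911198} \approx -14065.0$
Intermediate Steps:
$u = 17721968320$ ($u = 91712 \cdot 193235 = 17721968320$)
$k = -1259961$ ($k = \left(-3\right) 419987 = -1259961$)
$\frac{u}{k} - \frac{289301}{-443754} = \frac{17721968320}{-1259961} - \frac{289301}{-443754} = 17721968320 \left(- \frac{1}{1259961}\right) - - \frac{289301}{443754} = - \frac{17721968320}{1259961} + \frac{289301}{443754} = - \frac{2621276607298673}{186370911198}$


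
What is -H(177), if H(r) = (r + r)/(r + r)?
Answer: -1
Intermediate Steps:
H(r) = 1 (H(r) = (2*r)/((2*r)) = (2*r)*(1/(2*r)) = 1)
-H(177) = -1*1 = -1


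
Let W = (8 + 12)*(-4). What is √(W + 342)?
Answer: √262 ≈ 16.186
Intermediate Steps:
W = -80 (W = 20*(-4) = -80)
√(W + 342) = √(-80 + 342) = √262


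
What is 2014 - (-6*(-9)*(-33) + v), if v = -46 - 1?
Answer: 3843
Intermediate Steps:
v = -47
2014 - (-6*(-9)*(-33) + v) = 2014 - (-6*(-9)*(-33) - 47) = 2014 - (54*(-33) - 47) = 2014 - (-1782 - 47) = 2014 - 1*(-1829) = 2014 + 1829 = 3843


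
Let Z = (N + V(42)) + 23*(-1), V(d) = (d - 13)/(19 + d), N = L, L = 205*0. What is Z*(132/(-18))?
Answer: 10076/61 ≈ 165.18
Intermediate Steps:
L = 0
N = 0
V(d) = (-13 + d)/(19 + d)
Z = -1374/61 (Z = (0 + (-13 + 42)/(19 + 42)) + 23*(-1) = (0 + 29/61) - 23 = 29/61 - 23 = -1374/61 ≈ -22.525)
Z*(132/(-18)) = -181368/(61*(-18)) = -181368*(-1)/(61*18) = -1374/61*(-22/3) = 10076/61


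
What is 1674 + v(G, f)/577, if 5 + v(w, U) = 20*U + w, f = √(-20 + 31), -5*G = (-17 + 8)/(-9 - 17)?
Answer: 125566081/75010 + 20*√11/577 ≈ 1674.1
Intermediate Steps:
G = -9/130 (G = -(-17 + 8)/(5*(-9 - 17)) = -(-9)/(5*(-26)) = -(-9)*(-1)/(5*26) = -⅕*9/26 = -9/130 ≈ -0.069231)
f = √11 ≈ 3.3166
v(w, U) = -5 + w + 20*U (v(w, U) = -5 + (20*U + w) = -5 + (w + 20*U) = -5 + w + 20*U)
1674 + v(G, f)/577 = 1674 + (-5 - 9/130 + 20*√11)/577 = 1674 + (-659/130 + 20*√11)*(1/577) = 1674 + (-659/75010 + 20*√11/577) = 125566081/75010 + 20*√11/577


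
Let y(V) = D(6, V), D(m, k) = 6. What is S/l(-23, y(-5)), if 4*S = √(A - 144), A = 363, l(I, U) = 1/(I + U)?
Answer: -17*√219/4 ≈ -62.894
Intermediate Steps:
y(V) = 6
S = √219/4 (S = √(363 - 144)/4 = √219/4 ≈ 3.6997)
S/l(-23, y(-5)) = (√219/4)/(1/(-23 + 6)) = (√219/4)/(1/(-17)) = (√219/4)/(-1/17) = (√219/4)*(-17) = -17*√219/4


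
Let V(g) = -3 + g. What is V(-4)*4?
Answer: -28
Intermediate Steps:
V(-4)*4 = (-3 - 4)*4 = -7*4 = -28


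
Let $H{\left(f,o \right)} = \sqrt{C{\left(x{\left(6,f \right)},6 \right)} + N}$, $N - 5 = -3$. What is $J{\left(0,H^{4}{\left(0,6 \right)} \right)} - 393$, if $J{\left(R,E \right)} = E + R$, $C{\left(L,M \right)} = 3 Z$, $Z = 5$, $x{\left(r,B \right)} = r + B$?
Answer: $-104$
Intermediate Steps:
$x{\left(r,B \right)} = B + r$
$C{\left(L,M \right)} = 15$ ($C{\left(L,M \right)} = 3 \cdot 5 = 15$)
$N = 2$ ($N = 5 - 3 = 2$)
$H{\left(f,o \right)} = \sqrt{17}$ ($H{\left(f,o \right)} = \sqrt{15 + 2} = \sqrt{17}$)
$J{\left(0,H^{4}{\left(0,6 \right)} \right)} - 393 = \left(\left(\sqrt{17}\right)^{4} + 0\right) - 393 = \left(289 + 0\right) - 393 = 289 - 393 = -104$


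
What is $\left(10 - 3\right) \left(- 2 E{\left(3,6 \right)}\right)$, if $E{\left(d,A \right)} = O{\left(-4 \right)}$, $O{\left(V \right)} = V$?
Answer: $56$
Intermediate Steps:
$E{\left(d,A \right)} = -4$
$\left(10 - 3\right) \left(- 2 E{\left(3,6 \right)}\right) = \left(10 - 3\right) \left(\left(-2\right) \left(-4\right)\right) = 7 \cdot 8 = 56$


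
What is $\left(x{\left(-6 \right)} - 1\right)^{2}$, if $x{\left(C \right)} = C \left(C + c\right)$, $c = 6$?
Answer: $1$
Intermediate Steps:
$x{\left(C \right)} = C \left(6 + C\right)$ ($x{\left(C \right)} = C \left(C + 6\right) = C \left(6 + C\right)$)
$\left(x{\left(-6 \right)} - 1\right)^{2} = \left(- 6 \left(6 - 6\right) - 1\right)^{2} = \left(\left(-6\right) 0 - 1\right)^{2} = \left(0 - 1\right)^{2} = \left(-1\right)^{2} = 1$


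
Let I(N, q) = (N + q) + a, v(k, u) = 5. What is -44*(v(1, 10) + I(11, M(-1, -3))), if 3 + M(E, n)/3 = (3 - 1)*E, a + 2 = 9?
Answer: -352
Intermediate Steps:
a = 7 (a = -2 + 9 = 7)
M(E, n) = -9 + 6*E (M(E, n) = -9 + 3*((3 - 1)*E) = -9 + 3*(2*E) = -9 + 6*E)
I(N, q) = 7 + N + q (I(N, q) = (N + q) + 7 = 7 + N + q)
-44*(v(1, 10) + I(11, M(-1, -3))) = -44*(5 + (7 + 11 + (-9 + 6*(-1)))) = -44*(5 + (7 + 11 + (-9 - 6))) = -44*(5 + (7 + 11 - 15)) = -44*(5 + 3) = -44*8 = -352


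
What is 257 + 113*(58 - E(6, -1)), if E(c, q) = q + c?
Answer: 6246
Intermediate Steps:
E(c, q) = c + q
257 + 113*(58 - E(6, -1)) = 257 + 113*(58 - (6 - 1)) = 257 + 113*(58 - 1*5) = 257 + 113*(58 - 5) = 257 + 113*53 = 257 + 5989 = 6246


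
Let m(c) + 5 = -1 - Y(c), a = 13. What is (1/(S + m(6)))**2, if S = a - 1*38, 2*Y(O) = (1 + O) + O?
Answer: 4/5625 ≈ 0.00071111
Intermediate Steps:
Y(O) = 1/2 + O (Y(O) = ((1 + O) + O)/2 = (1 + 2*O)/2 = 1/2 + O)
m(c) = -13/2 - c (m(c) = -5 + (-1 - (1/2 + c)) = -5 + (-1 + (-1/2 - c)) = -5 + (-3/2 - c) = -13/2 - c)
S = -25 (S = 13 - 1*38 = 13 - 38 = -25)
(1/(S + m(6)))**2 = (1/(-25 + (-13/2 - 1*6)))**2 = (1/(-25 + (-13/2 - 6)))**2 = (1/(-25 - 25/2))**2 = (1/(-75/2))**2 = (-2/75)**2 = 4/5625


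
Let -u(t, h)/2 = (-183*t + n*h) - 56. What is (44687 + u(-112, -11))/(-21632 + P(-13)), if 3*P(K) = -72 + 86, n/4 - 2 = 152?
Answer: -52077/64882 ≈ -0.80264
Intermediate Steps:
n = 616 (n = 8 + 4*152 = 8 + 608 = 616)
P(K) = 14/3 (P(K) = (-72 + 86)/3 = (⅓)*14 = 14/3)
u(t, h) = 112 - 1232*h + 366*t (u(t, h) = -2*((-183*t + 616*h) - 56) = -2*(-56 - 183*t + 616*h) = 112 - 1232*h + 366*t)
(44687 + u(-112, -11))/(-21632 + P(-13)) = (44687 + (112 - 1232*(-11) + 366*(-112)))/(-21632 + 14/3) = (44687 + (112 + 13552 - 40992))/(-64882/3) = (44687 - 27328)*(-3/64882) = 17359*(-3/64882) = -52077/64882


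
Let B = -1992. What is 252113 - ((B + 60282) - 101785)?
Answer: 295608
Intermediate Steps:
252113 - ((B + 60282) - 101785) = 252113 - ((-1992 + 60282) - 101785) = 252113 - (58290 - 101785) = 252113 - 1*(-43495) = 252113 + 43495 = 295608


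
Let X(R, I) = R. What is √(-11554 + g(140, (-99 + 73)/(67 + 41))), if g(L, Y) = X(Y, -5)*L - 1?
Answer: I*√938685/9 ≈ 107.65*I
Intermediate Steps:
g(L, Y) = -1 + L*Y (g(L, Y) = Y*L - 1 = L*Y - 1 = -1 + L*Y)
√(-11554 + g(140, (-99 + 73)/(67 + 41))) = √(-11554 + (-1 + 140*((-99 + 73)/(67 + 41)))) = √(-11554 + (-1 + 140*(-26/108))) = √(-11554 + (-1 + 140*(-26*1/108))) = √(-11554 + (-1 + 140*(-13/54))) = √(-11554 + (-1 - 910/27)) = √(-11554 - 937/27) = √(-312895/27) = I*√938685/9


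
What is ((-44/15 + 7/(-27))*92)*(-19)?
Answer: 753388/135 ≈ 5580.6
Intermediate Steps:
((-44/15 + 7/(-27))*92)*(-19) = ((-44*1/15 + 7*(-1/27))*92)*(-19) = ((-44/15 - 7/27)*92)*(-19) = -431/135*92*(-19) = -39652/135*(-19) = 753388/135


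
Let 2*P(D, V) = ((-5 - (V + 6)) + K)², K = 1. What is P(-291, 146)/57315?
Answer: 4056/19105 ≈ 0.21230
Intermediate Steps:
P(D, V) = (-10 - V)²/2 (P(D, V) = ((-5 - (V + 6)) + 1)²/2 = ((-5 - (6 + V)) + 1)²/2 = ((-5 + (-6 - V)) + 1)²/2 = ((-11 - V) + 1)²/2 = (-10 - V)²/2)
P(-291, 146)/57315 = ((10 + 146)²/2)/57315 = ((½)*156²)*(1/57315) = ((½)*24336)*(1/57315) = 12168*(1/57315) = 4056/19105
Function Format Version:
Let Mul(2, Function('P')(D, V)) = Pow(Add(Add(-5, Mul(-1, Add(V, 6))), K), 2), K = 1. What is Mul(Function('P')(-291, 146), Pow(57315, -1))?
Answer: Rational(4056, 19105) ≈ 0.21230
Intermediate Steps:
Function('P')(D, V) = Mul(Rational(1, 2), Pow(Add(-10, Mul(-1, V)), 2)) (Function('P')(D, V) = Mul(Rational(1, 2), Pow(Add(Add(-5, Mul(-1, Add(V, 6))), 1), 2)) = Mul(Rational(1, 2), Pow(Add(Add(-5, Mul(-1, Add(6, V))), 1), 2)) = Mul(Rational(1, 2), Pow(Add(Add(-5, Add(-6, Mul(-1, V))), 1), 2)) = Mul(Rational(1, 2), Pow(Add(Add(-11, Mul(-1, V)), 1), 2)) = Mul(Rational(1, 2), Pow(Add(-10, Mul(-1, V)), 2)))
Mul(Function('P')(-291, 146), Pow(57315, -1)) = Mul(Mul(Rational(1, 2), Pow(Add(10, 146), 2)), Pow(57315, -1)) = Mul(Mul(Rational(1, 2), Pow(156, 2)), Rational(1, 57315)) = Mul(Mul(Rational(1, 2), 24336), Rational(1, 57315)) = Mul(12168, Rational(1, 57315)) = Rational(4056, 19105)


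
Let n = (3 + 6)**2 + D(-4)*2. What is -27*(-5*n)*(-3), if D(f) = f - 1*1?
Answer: -28755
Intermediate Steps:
D(f) = -1 + f (D(f) = f - 1 = -1 + f)
n = 71 (n = (3 + 6)**2 + (-1 - 4)*2 = 9**2 - 5*2 = 81 - 10 = 71)
-27*(-5*n)*(-3) = -27*(-5*71)*(-3) = -(-9585)*(-3) = -27*1065 = -28755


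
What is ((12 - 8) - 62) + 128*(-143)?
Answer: -18362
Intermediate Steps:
((12 - 8) - 62) + 128*(-143) = (4 - 62) - 18304 = -58 - 18304 = -18362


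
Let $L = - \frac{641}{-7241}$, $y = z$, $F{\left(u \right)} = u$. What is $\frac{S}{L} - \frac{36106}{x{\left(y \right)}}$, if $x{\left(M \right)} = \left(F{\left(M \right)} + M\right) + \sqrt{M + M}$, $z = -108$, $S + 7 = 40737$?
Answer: $\frac{9146010108}{19871} + \frac{2579 i \sqrt{6}}{558} \approx 4.6027 \cdot 10^{5} + 11.321 i$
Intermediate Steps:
$S = 40730$ ($S = -7 + 40737 = 40730$)
$y = -108$
$x{\left(M \right)} = 2 M + \sqrt{2} \sqrt{M}$ ($x{\left(M \right)} = \left(M + M\right) + \sqrt{M + M} = 2 M + \sqrt{2 M} = 2 M + \sqrt{2} \sqrt{M}$)
$L = \frac{641}{7241}$ ($L = \left(-641\right) \left(- \frac{1}{7241}\right) = \frac{641}{7241} \approx 0.088524$)
$\frac{S}{L} - \frac{36106}{x{\left(y \right)}} = \frac{40730}{\frac{641}{7241}} - \frac{36106}{2 \left(-108\right) + \sqrt{2} \sqrt{-108}} = 40730 \cdot \frac{7241}{641} - \frac{36106}{-216 + \sqrt{2} \cdot 6 i \sqrt{3}} = \frac{294925930}{641} - \frac{36106}{-216 + 6 i \sqrt{6}}$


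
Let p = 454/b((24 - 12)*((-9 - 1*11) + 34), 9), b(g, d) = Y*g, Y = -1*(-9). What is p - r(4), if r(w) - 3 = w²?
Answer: -14137/756 ≈ -18.700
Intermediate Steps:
Y = 9
r(w) = 3 + w²
b(g, d) = 9*g
p = 227/756 (p = 454/((9*((24 - 12)*((-9 - 1*11) + 34)))) = 454/((9*(12*((-9 - 11) + 34)))) = 454/((9*(12*(-20 + 34)))) = 454/((9*(12*14))) = 454/((9*168)) = 454/1512 = 454*(1/1512) = 227/756 ≈ 0.30026)
p - r(4) = 227/756 - (3 + 4²) = 227/756 - (3 + 16) = 227/756 - 1*19 = 227/756 - 19 = -14137/756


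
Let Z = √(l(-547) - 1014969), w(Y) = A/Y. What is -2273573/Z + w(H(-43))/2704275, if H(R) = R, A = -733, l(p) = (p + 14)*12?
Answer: 733/116283825 + 2273573*I*√113485/340455 ≈ 6.3035e-6 + 2249.7*I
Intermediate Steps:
l(p) = 168 + 12*p (l(p) = (14 + p)*12 = 168 + 12*p)
w(Y) = -733/Y
Z = 3*I*√113485 (Z = √((168 + 12*(-547)) - 1014969) = √((168 - 6564) - 1014969) = √(-6396 - 1014969) = √(-1021365) = 3*I*√113485 ≈ 1010.6*I)
-2273573/Z + w(H(-43))/2704275 = -2273573*(-I*√113485/340455) - 733/(-43)/2704275 = -(-2273573)*I*√113485/340455 - 733*(-1/43)*(1/2704275) = 2273573*I*√113485/340455 + (733/43)*(1/2704275) = 2273573*I*√113485/340455 + 733/116283825 = 733/116283825 + 2273573*I*√113485/340455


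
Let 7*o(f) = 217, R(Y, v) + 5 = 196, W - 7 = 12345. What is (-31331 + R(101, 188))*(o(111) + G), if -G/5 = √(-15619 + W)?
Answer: -965340 + 5138100*I*√3 ≈ -9.6534e+5 + 8.8995e+6*I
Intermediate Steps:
W = 12352 (W = 7 + 12345 = 12352)
R(Y, v) = 191 (R(Y, v) = -5 + 196 = 191)
o(f) = 31 (o(f) = (⅐)*217 = 31)
G = -165*I*√3 (G = -5*√(-15619 + 12352) = -165*I*√3 ≈ -285.79*I)
(-31331 + R(101, 188))*(o(111) + G) = (-31331 + 191)*(31 - 165*I*√3) = -31140*(31 - 165*I*√3) = -965340 + 5138100*I*√3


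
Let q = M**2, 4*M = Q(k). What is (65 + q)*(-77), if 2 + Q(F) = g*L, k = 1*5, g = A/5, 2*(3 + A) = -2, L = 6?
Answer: -522753/100 ≈ -5227.5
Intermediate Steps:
A = -4 (A = -3 + (1/2)*(-2) = -3 - 1 = -4)
g = -4/5 ≈ -0.80000
k = 5
Q(F) = -34/5 (Q(F) = -2 - 4/5*6 = -2 - 24/5 = -34/5)
M = -17/10 (M = (1/4)*(-34/5) = -17/10 ≈ -1.7000)
q = 289/100 (q = (-17/10)**2 = 289/100 ≈ 2.8900)
(65 + q)*(-77) = (65 + 289/100)*(-77) = (6789/100)*(-77) = -522753/100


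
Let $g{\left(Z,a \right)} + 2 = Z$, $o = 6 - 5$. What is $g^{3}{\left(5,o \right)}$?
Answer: $27$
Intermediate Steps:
$o = 1$ ($o = 6 - 5 = 1$)
$g{\left(Z,a \right)} = -2 + Z$
$g^{3}{\left(5,o \right)} = \left(-2 + 5\right)^{3} = 3^{3} = 27$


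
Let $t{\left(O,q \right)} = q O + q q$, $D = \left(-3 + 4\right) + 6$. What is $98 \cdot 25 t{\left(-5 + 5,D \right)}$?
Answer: $120050$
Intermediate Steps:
$D = 7$ ($D = 1 + 6 = 7$)
$t{\left(O,q \right)} = q^{2} + O q$ ($t{\left(O,q \right)} = O q + q^{2} = q^{2} + O q$)
$98 \cdot 25 t{\left(-5 + 5,D \right)} = 98 \cdot 25 \cdot 7 \left(\left(-5 + 5\right) + 7\right) = 2450 \cdot 7 \left(0 + 7\right) = 2450 \cdot 7 \cdot 7 = 2450 \cdot 49 = 120050$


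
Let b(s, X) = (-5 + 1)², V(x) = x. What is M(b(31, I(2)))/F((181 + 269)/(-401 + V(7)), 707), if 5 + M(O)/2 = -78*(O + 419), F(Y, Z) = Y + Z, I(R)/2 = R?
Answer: -6685195/69527 ≈ -96.152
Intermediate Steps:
I(R) = 2*R
b(s, X) = 16 (b(s, X) = (-4)² = 16)
M(O) = -65374 - 156*O (M(O) = -10 + 2*(-78*(O + 419)) = -10 + 2*(-78*(419 + O)) = -10 + 2*(-32682 - 78*O) = -10 + (-65364 - 156*O) = -65374 - 156*O)
M(b(31, I(2)))/F((181 + 269)/(-401 + V(7)), 707) = (-65374 - 156*16)/((181 + 269)/(-401 + 7) + 707) = (-65374 - 2496)/(450/(-394) + 707) = -67870/(450*(-1/394) + 707) = -67870/(-225/197 + 707) = -67870/139054/197 = -67870*197/139054 = -6685195/69527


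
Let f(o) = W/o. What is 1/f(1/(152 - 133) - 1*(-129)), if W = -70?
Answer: -1226/665 ≈ -1.8436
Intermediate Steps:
f(o) = -70/o
1/f(1/(152 - 133) - 1*(-129)) = 1/(-70/(1/(152 - 133) - 1*(-129))) = 1/(-70/(1/19 + 129)) = 1/(-70/2452/19) = 1/(-70*19/2452) = 1/(-665/1226) = -1226/665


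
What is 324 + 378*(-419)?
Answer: -158058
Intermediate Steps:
324 + 378*(-419) = 324 - 158382 = -158058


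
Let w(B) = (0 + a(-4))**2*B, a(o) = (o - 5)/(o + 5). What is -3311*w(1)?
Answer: -268191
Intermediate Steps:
a(o) = (-5 + o)/(5 + o)
w(B) = 81*B (w(B) = (0 + (-5 - 4)/(5 - 4))**2*B = (0 - 9/1)**2*B = (0 + 1*(-9))**2*B = (0 - 9)**2*B = (-9)**2*B = 81*B)
-3311*w(1) = -268191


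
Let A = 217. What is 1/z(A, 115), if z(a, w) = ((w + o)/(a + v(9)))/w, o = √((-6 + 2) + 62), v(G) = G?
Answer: 2988850/13167 - 25990*√58/13167 ≈ 211.96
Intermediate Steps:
o = √58 (o = √(-4 + 62) = √58 ≈ 7.6158)
z(a, w) = (w + √58)/(w*(9 + a)) (z(a, w) = ((w + √58)/(a + 9))/w = ((w + √58)/(9 + a))/w = (w + √58)/(w*(9 + a)))
1/z(A, 115) = 1/((115 + √58)/(115*(9 + 217))) = 1/((1/115)*(115 + √58)/226) = 1/((1/115)*(1/226)*(115 + √58)) = 1/(1/226 + √58/25990)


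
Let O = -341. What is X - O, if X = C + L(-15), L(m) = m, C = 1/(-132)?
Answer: 43031/132 ≈ 325.99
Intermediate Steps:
C = -1/132 ≈ -0.0075758
X = -1981/132 (X = -1/132 - 15 = -1981/132 ≈ -15.008)
X - O = -1981/132 - 1*(-341) = -1981/132 + 341 = 43031/132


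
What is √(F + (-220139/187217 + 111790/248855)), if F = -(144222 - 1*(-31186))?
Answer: 7*I*√310812454266564270376977/9317977307 ≈ 418.82*I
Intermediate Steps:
F = -175408 (F = -(144222 + 31186) = -1*175408 = -175408)
√(F + (-220139/187217 + 111790/248855)) = √(-175408 + (-220139/187217 + 111790/248855)) = √(-175408 + (-220139*1/187217 + 111790*(1/248855))) = √(-175408 + (-220139/187217 + 22358/49771)) = √(-175408 - 6770740483/9317977307) = √(-1634454534206739/9317977307) = 7*I*√310812454266564270376977/9317977307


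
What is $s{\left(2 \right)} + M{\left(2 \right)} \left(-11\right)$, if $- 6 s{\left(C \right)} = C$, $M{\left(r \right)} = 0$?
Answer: $- \frac{1}{3} \approx -0.33333$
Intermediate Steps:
$s{\left(C \right)} = - \frac{C}{6}$
$s{\left(2 \right)} + M{\left(2 \right)} \left(-11\right) = \left(- \frac{1}{6}\right) 2 + 0 \left(-11\right) = - \frac{1}{3} + 0 = - \frac{1}{3}$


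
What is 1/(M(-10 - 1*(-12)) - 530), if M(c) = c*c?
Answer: -1/526 ≈ -0.0019011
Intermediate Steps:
M(c) = c²
1/(M(-10 - 1*(-12)) - 530) = 1/((-10 - 1*(-12))² - 530) = 1/((-10 + 12)² - 530) = 1/(2² - 530) = 1/(4 - 530) = 1/(-526) = -1/526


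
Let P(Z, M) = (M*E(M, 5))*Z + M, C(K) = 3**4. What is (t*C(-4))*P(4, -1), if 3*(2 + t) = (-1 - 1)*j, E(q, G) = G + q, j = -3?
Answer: 0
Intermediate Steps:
C(K) = 81
t = 0 (t = -2 + ((-1 - 1)*(-3))/3 = -2 + (-2*(-3))/3 = -2 + (1/3)*6 = -2 + 2 = 0)
P(Z, M) = M + M*Z*(5 + M) (P(Z, M) = (M*(5 + M))*Z + M = M*Z*(5 + M) + M = M + M*Z*(5 + M))
(t*C(-4))*P(4, -1) = (0*81)*(-(1 + 4*(5 - 1))) = 0*(-(1 + 4*4)) = 0*(-(1 + 16)) = 0*(-1*17) = 0*(-17) = 0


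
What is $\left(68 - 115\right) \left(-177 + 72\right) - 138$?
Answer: $4797$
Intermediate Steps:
$\left(68 - 115\right) \left(-177 + 72\right) - 138 = \left(-47\right) \left(-105\right) - 138 = 4935 - 138 = 4797$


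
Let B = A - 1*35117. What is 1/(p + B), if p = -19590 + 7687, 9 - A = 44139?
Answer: -1/91150 ≈ -1.0971e-5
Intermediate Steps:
A = -44130 (A = 9 - 1*44139 = 9 - 44139 = -44130)
p = -11903
B = -79247 (B = -44130 - 1*35117 = -44130 - 35117 = -79247)
1/(p + B) = 1/(-11903 - 79247) = 1/(-91150) = -1/91150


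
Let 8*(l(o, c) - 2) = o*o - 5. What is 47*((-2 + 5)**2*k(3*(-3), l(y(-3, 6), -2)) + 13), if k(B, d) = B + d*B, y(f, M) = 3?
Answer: -25427/2 ≈ -12714.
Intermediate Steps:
l(o, c) = 11/8 + o**2/8 (l(o, c) = 2 + (o*o - 5)/8 = 2 + (o**2 - 5)/8 = 2 + (-5 + o**2)/8 = 2 + (-5/8 + o**2/8) = 11/8 + o**2/8)
k(B, d) = B + B*d
47*((-2 + 5)**2*k(3*(-3), l(y(-3, 6), -2)) + 13) = 47*((-2 + 5)**2*((3*(-3))*(1 + (11/8 + (1/8)*3**2))) + 13) = 47*(3**2*(-9*(1 + (11/8 + (1/8)*9))) + 13) = 47*(9*(-9*(1 + (11/8 + 9/8))) + 13) = 47*(9*(-9*(1 + 5/2)) + 13) = 47*(9*(-9*7/2) + 13) = 47*(9*(-63/2) + 13) = 47*(-567/2 + 13) = 47*(-541/2) = -25427/2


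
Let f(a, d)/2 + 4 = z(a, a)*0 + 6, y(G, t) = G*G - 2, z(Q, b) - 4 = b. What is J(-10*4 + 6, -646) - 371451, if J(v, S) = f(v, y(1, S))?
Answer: -371447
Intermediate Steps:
z(Q, b) = 4 + b
y(G, t) = -2 + G**2 (y(G, t) = G**2 - 2 = -2 + G**2)
f(a, d) = 4 (f(a, d) = -8 + 2*((4 + a)*0 + 6) = -8 + 2*(0 + 6) = -8 + 2*6 = -8 + 12 = 4)
J(v, S) = 4
J(-10*4 + 6, -646) - 371451 = 4 - 371451 = -371447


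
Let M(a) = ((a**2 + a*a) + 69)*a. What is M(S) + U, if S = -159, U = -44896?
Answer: -8095225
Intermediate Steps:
M(a) = a*(69 + 2*a**2) (M(a) = ((a**2 + a**2) + 69)*a = (2*a**2 + 69)*a = (69 + 2*a**2)*a = a*(69 + 2*a**2))
M(S) + U = -159*(69 + 2*(-159)**2) - 44896 = -159*(69 + 2*25281) - 44896 = -159*(69 + 50562) - 44896 = -159*50631 - 44896 = -8050329 - 44896 = -8095225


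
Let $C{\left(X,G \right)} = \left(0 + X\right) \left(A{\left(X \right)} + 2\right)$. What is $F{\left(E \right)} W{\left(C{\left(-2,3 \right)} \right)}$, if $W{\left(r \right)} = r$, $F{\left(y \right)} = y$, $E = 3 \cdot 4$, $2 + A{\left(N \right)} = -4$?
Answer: $96$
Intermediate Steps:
$A{\left(N \right)} = -6$ ($A{\left(N \right)} = -2 - 4 = -6$)
$C{\left(X,G \right)} = - 4 X$ ($C{\left(X,G \right)} = \left(0 + X\right) \left(-6 + 2\right) = X \left(-4\right) = - 4 X$)
$E = 12$
$F{\left(E \right)} W{\left(C{\left(-2,3 \right)} \right)} = 12 \left(\left(-4\right) \left(-2\right)\right) = 12 \cdot 8 = 96$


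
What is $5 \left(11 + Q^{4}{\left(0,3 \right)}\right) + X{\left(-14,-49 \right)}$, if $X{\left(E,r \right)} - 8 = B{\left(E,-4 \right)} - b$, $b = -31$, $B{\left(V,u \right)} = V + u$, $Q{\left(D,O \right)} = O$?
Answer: $481$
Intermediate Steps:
$X{\left(E,r \right)} = 35 + E$ ($X{\left(E,r \right)} = 8 + \left(\left(E - 4\right) - -31\right) = 8 + \left(\left(-4 + E\right) + 31\right) = 8 + \left(27 + E\right) = 35 + E$)
$5 \left(11 + Q^{4}{\left(0,3 \right)}\right) + X{\left(-14,-49 \right)} = 5 \left(11 + 3^{4}\right) + \left(35 - 14\right) = 5 \left(11 + 81\right) + 21 = 5 \cdot 92 + 21 = 460 + 21 = 481$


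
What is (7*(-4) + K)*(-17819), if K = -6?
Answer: 605846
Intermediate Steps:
(7*(-4) + K)*(-17819) = (7*(-4) - 6)*(-17819) = (-28 - 6)*(-17819) = -34*(-17819) = 605846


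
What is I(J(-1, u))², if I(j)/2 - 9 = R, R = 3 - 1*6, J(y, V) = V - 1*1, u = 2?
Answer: 144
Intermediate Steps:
J(y, V) = -1 + V (J(y, V) = V - 1 = -1 + V)
R = -3 (R = 3 - 6 = -3)
I(j) = 12 (I(j) = 18 + 2*(-3) = 18 - 6 = 12)
I(J(-1, u))² = 12² = 144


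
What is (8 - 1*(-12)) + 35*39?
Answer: 1385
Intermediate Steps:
(8 - 1*(-12)) + 35*39 = (8 + 12) + 1365 = 20 + 1365 = 1385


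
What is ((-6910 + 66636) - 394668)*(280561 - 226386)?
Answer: -18145482850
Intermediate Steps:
((-6910 + 66636) - 394668)*(280561 - 226386) = (59726 - 394668)*54175 = -334942*54175 = -18145482850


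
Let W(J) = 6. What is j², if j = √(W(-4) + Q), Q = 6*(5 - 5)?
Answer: 6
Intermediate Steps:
Q = 0 (Q = 6*0 = 0)
j = √6 (j = √(6 + 0) = √6 ≈ 2.4495)
j² = (√6)² = 6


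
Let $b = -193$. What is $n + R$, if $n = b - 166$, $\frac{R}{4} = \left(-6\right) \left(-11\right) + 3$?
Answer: $-83$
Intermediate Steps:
$R = 276$ ($R = 4 \left(\left(-6\right) \left(-11\right) + 3\right) = 4 \left(66 + 3\right) = 4 \cdot 69 = 276$)
$n = -359$ ($n = -193 - 166 = -359$)
$n + R = -359 + 276 = -83$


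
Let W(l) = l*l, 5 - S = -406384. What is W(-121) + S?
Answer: 421030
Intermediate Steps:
S = 406389 (S = 5 - 1*(-406384) = 5 + 406384 = 406389)
W(l) = l²
W(-121) + S = (-121)² + 406389 = 14641 + 406389 = 421030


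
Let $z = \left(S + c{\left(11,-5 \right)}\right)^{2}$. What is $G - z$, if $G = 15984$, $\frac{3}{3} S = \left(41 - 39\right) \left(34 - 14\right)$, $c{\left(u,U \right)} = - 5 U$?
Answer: $11759$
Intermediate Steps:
$S = 40$ ($S = \left(41 - 39\right) \left(34 - 14\right) = 2 \cdot 20 = 40$)
$z = 4225$ ($z = \left(40 - -25\right)^{2} = \left(40 + 25\right)^{2} = 65^{2} = 4225$)
$G - z = 15984 - 4225 = 11759$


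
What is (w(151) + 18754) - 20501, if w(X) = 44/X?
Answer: -263753/151 ≈ -1746.7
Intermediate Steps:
(w(151) + 18754) - 20501 = (44/151 + 18754) - 20501 = 2831898/151 - 20501 = -263753/151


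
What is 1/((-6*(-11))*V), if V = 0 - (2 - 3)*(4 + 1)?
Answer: 1/330 ≈ 0.0030303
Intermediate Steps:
V = 5 (V = 0 - (-1)*5 = 0 - 1*(-5) = 0 + 5 = 5)
1/((-6*(-11))*V) = 1/(-6*(-11)*5) = 1/(66*5) = 1/330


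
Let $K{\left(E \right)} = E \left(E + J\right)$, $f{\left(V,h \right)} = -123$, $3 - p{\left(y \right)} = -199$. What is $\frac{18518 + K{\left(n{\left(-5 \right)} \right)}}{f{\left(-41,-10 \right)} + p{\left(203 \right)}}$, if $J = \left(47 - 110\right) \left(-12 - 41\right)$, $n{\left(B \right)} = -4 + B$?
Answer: $- \frac{11452}{79} \approx -144.96$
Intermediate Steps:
$p{\left(y \right)} = 202$ ($p{\left(y \right)} = 3 - -199 = 3 + 199 = 202$)
$J = 3339$ ($J = \left(-63\right) \left(-53\right) = 3339$)
$K{\left(E \right)} = E \left(3339 + E\right)$ ($K{\left(E \right)} = E \left(E + 3339\right) = E \left(3339 + E\right)$)
$\frac{18518 + K{\left(n{\left(-5 \right)} \right)}}{f{\left(-41,-10 \right)} + p{\left(203 \right)}} = \frac{18518 + \left(-4 - 5\right) \left(3339 - 9\right)}{-123 + 202} = \frac{18518 - 9 \left(3339 - 9\right)}{79} = \left(18518 - 29970\right) \frac{1}{79} = \left(-11452\right) \frac{1}{79} = - \frac{11452}{79}$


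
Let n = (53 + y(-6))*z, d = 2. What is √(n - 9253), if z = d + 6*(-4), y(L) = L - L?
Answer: I*√10419 ≈ 102.07*I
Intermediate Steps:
y(L) = 0
z = -22 (z = 2 + 6*(-4) = 2 - 24 = -22)
n = -1166 (n = (53 + 0)*(-22) = 53*(-22) = -1166)
√(n - 9253) = √(-1166 - 9253) = √(-10419) = I*√10419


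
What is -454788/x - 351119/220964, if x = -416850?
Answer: -7645363253/15351473900 ≈ -0.49802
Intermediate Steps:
-454788/x - 351119/220964 = -454788/(-416850) - 351119/220964 = -454788*(-1/416850) - 351119*1/220964 = 75798/69475 - 351119/220964 = -7645363253/15351473900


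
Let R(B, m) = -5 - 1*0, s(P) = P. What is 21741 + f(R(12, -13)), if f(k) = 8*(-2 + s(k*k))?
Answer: 21925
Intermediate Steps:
R(B, m) = -5 (R(B, m) = -5 + 0 = -5)
f(k) = -16 + 8*k² (f(k) = 8*(-2 + k*k) = 8*(-2 + k²) = -16 + 8*k²)
21741 + f(R(12, -13)) = 21741 + (-16 + 8*(-5)²) = 21741 + (-16 + 8*25) = 21741 + (-16 + 200) = 21741 + 184 = 21925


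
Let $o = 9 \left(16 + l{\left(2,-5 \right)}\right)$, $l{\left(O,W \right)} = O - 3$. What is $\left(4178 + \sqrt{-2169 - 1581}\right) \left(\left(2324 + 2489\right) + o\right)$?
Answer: $20672744 + 123700 i \sqrt{6} \approx 2.0673 \cdot 10^{7} + 3.03 \cdot 10^{5} i$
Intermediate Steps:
$l{\left(O,W \right)} = -3 + O$ ($l{\left(O,W \right)} = O - 3 = -3 + O$)
$o = 135$ ($o = 9 \left(16 + \left(-3 + 2\right)\right) = 9 \left(16 - 1\right) = 9 \cdot 15 = 135$)
$\left(4178 + \sqrt{-2169 - 1581}\right) \left(\left(2324 + 2489\right) + o\right) = \left(4178 + \sqrt{-2169 - 1581}\right) \left(\left(2324 + 2489\right) + 135\right) = \left(4178 + \sqrt{-3750}\right) \left(4813 + 135\right) = \left(4178 + 25 i \sqrt{6}\right) 4948 = 20672744 + 123700 i \sqrt{6}$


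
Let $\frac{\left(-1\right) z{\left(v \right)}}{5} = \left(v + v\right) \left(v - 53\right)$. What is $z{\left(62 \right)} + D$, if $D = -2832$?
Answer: $-8412$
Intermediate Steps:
$z{\left(v \right)} = - 10 v \left(-53 + v\right)$ ($z{\left(v \right)} = - 5 \left(v + v\right) \left(v - 53\right) = - 5 \cdot 2 v \left(-53 + v\right) = - 10 v \left(-53 + v\right)$)
$z{\left(62 \right)} + D = 10 \cdot 62 \left(53 - 62\right) - 2832 = 10 \cdot 62 \left(-9\right) - 2832 = -5580 - 2832 = -8412$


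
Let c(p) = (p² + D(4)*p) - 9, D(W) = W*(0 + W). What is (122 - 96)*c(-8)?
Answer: -1898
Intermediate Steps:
D(W) = W² (D(W) = W*W = W²)
c(p) = -9 + p² + 16*p (c(p) = (p² + 4²*p) - 9 = (p² + 16*p) - 9 = -9 + p² + 16*p)
(122 - 96)*c(-8) = (122 - 96)*(-9 + (-8)² + 16*(-8)) = 26*(-9 + 64 - 128) = 26*(-73) = -1898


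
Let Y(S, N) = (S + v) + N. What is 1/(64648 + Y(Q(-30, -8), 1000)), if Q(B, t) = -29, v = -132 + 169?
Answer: 1/65656 ≈ 1.5231e-5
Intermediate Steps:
v = 37
Y(S, N) = 37 + N + S (Y(S, N) = (S + 37) + N = (37 + S) + N = 37 + N + S)
1/(64648 + Y(Q(-30, -8), 1000)) = 1/(64648 + (37 + 1000 - 29)) = 1/(64648 + 1008) = 1/65656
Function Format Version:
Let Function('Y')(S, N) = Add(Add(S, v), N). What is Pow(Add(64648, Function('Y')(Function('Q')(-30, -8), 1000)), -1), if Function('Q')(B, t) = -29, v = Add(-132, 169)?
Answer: Rational(1, 65656) ≈ 1.5231e-5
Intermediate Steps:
v = 37
Function('Y')(S, N) = Add(37, N, S) (Function('Y')(S, N) = Add(Add(S, 37), N) = Add(Add(37, S), N) = Add(37, N, S))
Pow(Add(64648, Function('Y')(Function('Q')(-30, -8), 1000)), -1) = Pow(Add(64648, Add(37, 1000, -29)), -1) = Pow(Add(64648, 1008), -1) = Pow(65656, -1) = Rational(1, 65656)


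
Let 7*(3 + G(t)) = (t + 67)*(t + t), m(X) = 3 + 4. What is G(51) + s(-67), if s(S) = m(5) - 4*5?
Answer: 11924/7 ≈ 1703.4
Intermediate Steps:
m(X) = 7
G(t) = -3 + 2*t*(67 + t)/7 (G(t) = -3 + ((t + 67)*(t + t))/7 = -3 + ((67 + t)*(2*t))/7 = -3 + (2*t*(67 + t))/7 = -3 + 2*t*(67 + t)/7)
s(S) = -13 (s(S) = 7 - 4*5 = 7 - 20 = -13)
G(51) + s(-67) = (-3 + (2/7)*51² + (134/7)*51) - 13 = (-3 + (2/7)*2601 + 6834/7) - 13 = (-3 + 5202/7 + 6834/7) - 13 = 12015/7 - 13 = 11924/7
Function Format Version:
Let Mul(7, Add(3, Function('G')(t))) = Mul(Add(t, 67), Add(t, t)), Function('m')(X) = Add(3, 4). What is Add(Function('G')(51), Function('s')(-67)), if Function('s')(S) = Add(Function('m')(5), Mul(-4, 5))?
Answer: Rational(11924, 7) ≈ 1703.4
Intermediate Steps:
Function('m')(X) = 7
Function('G')(t) = Add(-3, Mul(Rational(2, 7), t, Add(67, t))) (Function('G')(t) = Add(-3, Mul(Rational(1, 7), Mul(Add(t, 67), Add(t, t)))) = Add(-3, Mul(Rational(1, 7), Mul(Add(67, t), Mul(2, t)))) = Add(-3, Mul(Rational(1, 7), Mul(2, t, Add(67, t)))) = Add(-3, Mul(Rational(2, 7), t, Add(67, t))))
Function('s')(S) = -13 (Function('s')(S) = Add(7, Mul(-4, 5)) = Add(7, -20) = -13)
Add(Function('G')(51), Function('s')(-67)) = Add(Add(-3, Mul(Rational(2, 7), Pow(51, 2)), Mul(Rational(134, 7), 51)), -13) = Add(Add(-3, Mul(Rational(2, 7), 2601), Rational(6834, 7)), -13) = Add(Add(-3, Rational(5202, 7), Rational(6834, 7)), -13) = Add(Rational(12015, 7), -13) = Rational(11924, 7)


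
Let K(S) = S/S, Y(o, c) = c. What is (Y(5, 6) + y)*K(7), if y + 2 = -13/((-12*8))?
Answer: 397/96 ≈ 4.1354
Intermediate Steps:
K(S) = 1
y = -179/96 (y = -2 - 13/((-12*8)) = -2 - 13/(-96) = -2 - 13*(-1/96) = -2 + 13/96 = -179/96 ≈ -1.8646)
(Y(5, 6) + y)*K(7) = (6 - 179/96)*1 = (397/96)*1 = 397/96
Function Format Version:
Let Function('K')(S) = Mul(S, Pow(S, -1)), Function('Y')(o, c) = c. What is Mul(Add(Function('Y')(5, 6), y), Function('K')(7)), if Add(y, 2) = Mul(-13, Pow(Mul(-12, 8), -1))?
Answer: Rational(397, 96) ≈ 4.1354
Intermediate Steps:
Function('K')(S) = 1
y = Rational(-179, 96) (y = Add(-2, Mul(-13, Pow(Mul(-12, 8), -1))) = Add(-2, Mul(-13, Pow(-96, -1))) = Add(-2, Mul(-13, Rational(-1, 96))) = Add(-2, Rational(13, 96)) = Rational(-179, 96) ≈ -1.8646)
Mul(Add(Function('Y')(5, 6), y), Function('K')(7)) = Mul(Add(6, Rational(-179, 96)), 1) = Mul(Rational(397, 96), 1) = Rational(397, 96)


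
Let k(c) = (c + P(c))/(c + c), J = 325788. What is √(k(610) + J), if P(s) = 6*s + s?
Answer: 4*√20362 ≈ 570.78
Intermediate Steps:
P(s) = 7*s
k(c) = 4 (k(c) = (c + 7*c)/(c + c) = (8*c)/((2*c)) = (8*c)*(1/(2*c)) = 4)
√(k(610) + J) = √(4 + 325788) = √325792 = 4*√20362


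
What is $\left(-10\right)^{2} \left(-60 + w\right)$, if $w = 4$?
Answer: $-5600$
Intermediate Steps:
$\left(-10\right)^{2} \left(-60 + w\right) = \left(-10\right)^{2} \left(-60 + 4\right) = 100 \left(-56\right) = -5600$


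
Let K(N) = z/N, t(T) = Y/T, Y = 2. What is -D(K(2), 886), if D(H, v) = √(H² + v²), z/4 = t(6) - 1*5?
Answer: -2*√1766437/3 ≈ -886.05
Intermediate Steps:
t(T) = 2/T
z = -56/3 (z = 4*(2/6 - 1*5) = 4*(2*(⅙) - 5) = 4*(⅓ - 5) = 4*(-14/3) = -56/3 ≈ -18.667)
K(N) = -56/(3*N)
-D(K(2), 886) = -√((-56/3/2)² + 886²) = -√((-56/3*½)² + 784996) = -√((-28/3)² + 784996) = -√(784/9 + 784996) = -√(7065748/9) = -2*√1766437/3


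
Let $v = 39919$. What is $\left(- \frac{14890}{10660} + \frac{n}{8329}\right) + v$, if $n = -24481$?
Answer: $\frac{354390885539}{8878714} \approx 39915.0$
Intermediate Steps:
$\left(- \frac{14890}{10660} + \frac{n}{8329}\right) + v = \left(- \frac{14890}{10660} - \frac{24481}{8329}\right) + 39919 = \left(\left(-14890\right) \frac{1}{10660} - \frac{24481}{8329}\right) + 39919 = \left(- \frac{1489}{1066} - \frac{24481}{8329}\right) + 39919 = - \frac{38498627}{8878714} + 39919 = \frac{354390885539}{8878714}$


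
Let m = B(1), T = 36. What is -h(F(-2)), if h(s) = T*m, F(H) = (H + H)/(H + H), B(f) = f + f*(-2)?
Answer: 36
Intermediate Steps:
B(f) = -f (B(f) = f - 2*f = -f)
m = -1 (m = -1*1 = -1)
F(H) = 1 (F(H) = (2*H)/((2*H)) = (2*H)*(1/(2*H)) = 1)
h(s) = -36 (h(s) = 36*(-1) = -36)
-h(F(-2)) = -1*(-36) = 36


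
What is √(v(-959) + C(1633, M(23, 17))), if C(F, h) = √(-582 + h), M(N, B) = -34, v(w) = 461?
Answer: √(461 + 2*I*√154) ≈ 21.479 + 0.57777*I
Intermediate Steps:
√(v(-959) + C(1633, M(23, 17))) = √(461 + √(-582 - 34)) = √(461 + √(-616)) = √(461 + 2*I*√154)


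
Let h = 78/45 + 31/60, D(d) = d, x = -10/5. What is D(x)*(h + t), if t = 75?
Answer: -309/2 ≈ -154.50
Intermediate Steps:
x = -2 (x = -10*⅕ = -2)
h = 9/4 (h = 78*(1/45) + 31*(1/60) = 26/15 + 31/60 = 9/4 ≈ 2.2500)
D(x)*(h + t) = -2*(9/4 + 75) = -2*309/4 = -309/2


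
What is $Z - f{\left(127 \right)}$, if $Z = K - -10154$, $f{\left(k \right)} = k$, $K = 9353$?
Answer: $19380$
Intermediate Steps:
$Z = 19507$ ($Z = 9353 - -10154 = 9353 + 10154 = 19507$)
$Z - f{\left(127 \right)} = 19507 - 127 = 19380$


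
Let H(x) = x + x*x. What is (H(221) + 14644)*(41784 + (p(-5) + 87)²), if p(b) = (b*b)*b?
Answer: 2753882968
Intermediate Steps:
p(b) = b³ (p(b) = b²*b = b³)
H(x) = x + x²
(H(221) + 14644)*(41784 + (p(-5) + 87)²) = (221*(1 + 221) + 14644)*(41784 + ((-5)³ + 87)²) = (221*222 + 14644)*(41784 + (-125 + 87)²) = (49062 + 14644)*(41784 + (-38)²) = 63706*(41784 + 1444) = 63706*43228 = 2753882968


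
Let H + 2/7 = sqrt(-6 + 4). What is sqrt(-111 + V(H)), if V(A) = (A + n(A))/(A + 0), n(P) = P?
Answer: I*sqrt(109) ≈ 10.44*I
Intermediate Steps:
H = -2/7 + I*sqrt(2) (H = -2/7 + sqrt(-6 + 4) = -2/7 + sqrt(-2) = -2/7 + I*sqrt(2) ≈ -0.28571 + 1.4142*I)
V(A) = 2 (V(A) = (A + A)/(A + 0) = (2*A)/A = 2)
sqrt(-111 + V(H)) = sqrt(-111 + 2) = sqrt(-109) = I*sqrt(109)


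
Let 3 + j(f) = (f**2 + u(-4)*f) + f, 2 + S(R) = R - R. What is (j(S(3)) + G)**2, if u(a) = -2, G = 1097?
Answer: 1210000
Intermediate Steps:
S(R) = -2 (S(R) = -2 + (R - R) = -2 + 0 = -2)
j(f) = -3 + f**2 - f (j(f) = -3 + ((f**2 - 2*f) + f) = -3 + (f**2 - f) = -3 + f**2 - f)
(j(S(3)) + G)**2 = ((-3 + (-2)**2 - 1*(-2)) + 1097)**2 = ((-3 + 4 + 2) + 1097)**2 = (3 + 1097)**2 = 1100**2 = 1210000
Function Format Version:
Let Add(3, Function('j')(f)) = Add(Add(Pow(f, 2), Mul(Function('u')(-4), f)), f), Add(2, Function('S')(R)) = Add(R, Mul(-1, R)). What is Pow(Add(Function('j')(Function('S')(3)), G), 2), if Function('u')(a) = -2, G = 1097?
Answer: 1210000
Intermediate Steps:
Function('S')(R) = -2 (Function('S')(R) = Add(-2, Add(R, Mul(-1, R))) = Add(-2, 0) = -2)
Function('j')(f) = Add(-3, Pow(f, 2), Mul(-1, f)) (Function('j')(f) = Add(-3, Add(Add(Pow(f, 2), Mul(-2, f)), f)) = Add(-3, Add(Pow(f, 2), Mul(-1, f))) = Add(-3, Pow(f, 2), Mul(-1, f)))
Pow(Add(Function('j')(Function('S')(3)), G), 2) = Pow(Add(Add(-3, Pow(-2, 2), Mul(-1, -2)), 1097), 2) = Pow(Add(Add(-3, 4, 2), 1097), 2) = Pow(Add(3, 1097), 2) = Pow(1100, 2) = 1210000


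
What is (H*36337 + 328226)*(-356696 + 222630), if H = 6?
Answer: -73233284368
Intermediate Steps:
(H*36337 + 328226)*(-356696 + 222630) = (6*36337 + 328226)*(-356696 + 222630) = (218022 + 328226)*(-134066) = 546248*(-134066) = -73233284368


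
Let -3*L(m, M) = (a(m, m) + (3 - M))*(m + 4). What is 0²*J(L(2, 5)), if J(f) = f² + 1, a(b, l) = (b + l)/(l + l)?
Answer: 0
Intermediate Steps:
a(b, l) = (b + l)/(2*l) (a(b, l) = (b + l)/((2*l)) = (b + l)*(1/(2*l)) = (b + l)/(2*l))
L(m, M) = -(4 + m)*(4 - M)/3 (L(m, M) = -((m + m)/(2*m) + (3 - M))*(m + 4)/3 = -((2*m)/(2*m) + (3 - M))*(4 + m)/3 = -(1 + (3 - M))*(4 + m)/3 = -(4 - M)*(4 + m)/3 = -(4 + m)*(4 - M)/3)
J(f) = 1 + f²
0²*J(L(2, 5)) = 0²*(1 + (-16/3 - 4/3*2 + (4/3)*5 + (⅓)*5*2)²) = 0*(1 + (-16/3 - 8/3 + 20/3 + 10/3)²) = 0*(1 + 2²) = 0*(1 + 4) = 0*5 = 0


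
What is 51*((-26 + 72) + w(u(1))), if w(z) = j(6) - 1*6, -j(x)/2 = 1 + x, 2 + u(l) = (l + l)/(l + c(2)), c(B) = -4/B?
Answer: 1326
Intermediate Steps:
u(l) = -2 + 2*l/(-2 + l) (u(l) = -2 + (l + l)/(l - 4/2) = -2 + (2*l)/(l - 4*1/2) = -2 + (2*l)/(l - 2) = -2 + (2*l)/(-2 + l) = -2 + 2*l/(-2 + l))
j(x) = -2 - 2*x (j(x) = -2*(1 + x) = -2 - 2*x)
w(z) = -20 (w(z) = (-2 - 2*6) - 1*6 = (-2 - 12) - 6 = -14 - 6 = -20)
51*((-26 + 72) + w(u(1))) = 51*((-26 + 72) - 20) = 51*(46 - 20) = 51*26 = 1326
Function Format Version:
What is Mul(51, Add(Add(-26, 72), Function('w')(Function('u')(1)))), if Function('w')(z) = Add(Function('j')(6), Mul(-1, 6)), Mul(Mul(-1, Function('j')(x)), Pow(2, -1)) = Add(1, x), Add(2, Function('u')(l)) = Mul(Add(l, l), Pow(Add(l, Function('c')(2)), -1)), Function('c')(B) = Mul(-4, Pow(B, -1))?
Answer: 1326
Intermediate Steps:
Function('u')(l) = Add(-2, Mul(2, l, Pow(Add(-2, l), -1))) (Function('u')(l) = Add(-2, Mul(Add(l, l), Pow(Add(l, Mul(-4, Pow(2, -1))), -1))) = Add(-2, Mul(Mul(2, l), Pow(Add(l, Mul(-4, Rational(1, 2))), -1))) = Add(-2, Mul(Mul(2, l), Pow(Add(l, -2), -1))) = Add(-2, Mul(Mul(2, l), Pow(Add(-2, l), -1))) = Add(-2, Mul(2, l, Pow(Add(-2, l), -1))))
Function('j')(x) = Add(-2, Mul(-2, x)) (Function('j')(x) = Mul(-2, Add(1, x)) = Add(-2, Mul(-2, x)))
Function('w')(z) = -20 (Function('w')(z) = Add(Add(-2, Mul(-2, 6)), Mul(-1, 6)) = Add(Add(-2, -12), -6) = Add(-14, -6) = -20)
Mul(51, Add(Add(-26, 72), Function('w')(Function('u')(1)))) = Mul(51, Add(Add(-26, 72), -20)) = Mul(51, Add(46, -20)) = Mul(51, 26) = 1326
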